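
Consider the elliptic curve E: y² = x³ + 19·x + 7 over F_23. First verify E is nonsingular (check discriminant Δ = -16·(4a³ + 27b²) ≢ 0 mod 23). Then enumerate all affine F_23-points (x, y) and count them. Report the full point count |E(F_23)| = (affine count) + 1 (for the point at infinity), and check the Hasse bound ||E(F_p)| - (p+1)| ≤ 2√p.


Affine points = {(1, 2), (1, 21), (4, 3), (4, 20), (7, 0), (8, 2), (8, 21), (10, 1), (10, 22), (11, 11), (11, 12), (12, 10), (12, 13), (13, 6), (13, 17), (14, 2), (14, 21)}; affine count = 17; |E(F_23)| = 18.

Discriminant check: Δ ∝ 4a³ + 27b² = 4·19³ + 27·7² = 4·6859 + 27·49 ≡ 9 (mod 23). Nonzero ⇒ E is nonsingular.
For each x ∈ F_23, compute rhs = x³ + 19·x + 7 mod 23, then count y ∈ F_23 with y² ≡ rhs.
  x = 0: rhs = 7, matching y values: none (0 points).
  x = 1: rhs = 4, matching y values: 2, 21 (2 points).
  x = 2: rhs = 7, matching y values: none (0 points).
  x = 3: rhs = 22, matching y values: none (0 points).
  x = 4: rhs = 9, matching y values: 3, 20 (2 points).
  x = 5: rhs = 20, matching y values: none (0 points).
  x = 6: rhs = 15, matching y values: none (0 points).
  x = 7: rhs = 0, matching y values: 0 (1 points).
  x = 8: rhs = 4, matching y values: 2, 21 (2 points).
  x = 9: rhs = 10, matching y values: none (0 points).
  x = 10: rhs = 1, matching y values: 1, 22 (2 points).
  x = 11: rhs = 6, matching y values: 11, 12 (2 points).
  x = 12: rhs = 8, matching y values: 10, 13 (2 points).
  x = 13: rhs = 13, matching y values: 6, 17 (2 points).
  x = 14: rhs = 4, matching y values: 2, 21 (2 points).
  x = 15: rhs = 10, matching y values: none (0 points).
  x = 16: rhs = 14, matching y values: none (0 points).
  x = 17: rhs = 22, matching y values: none (0 points).
  x = 18: rhs = 17, matching y values: none (0 points).
  x = 19: rhs = 5, matching y values: none (0 points).
  x = 20: rhs = 15, matching y values: none (0 points).
  x = 21: rhs = 7, matching y values: none (0 points).
  x = 22: rhs = 10, matching y values: none (0 points).
Total affine count: 17.
Full point count |E(F_23)| = 17 + 1 = 18.
Hasse bound: |18 − (23+1)| = |-6| = 6 ≤ 2√23 ≈ 9.5917 ✓.


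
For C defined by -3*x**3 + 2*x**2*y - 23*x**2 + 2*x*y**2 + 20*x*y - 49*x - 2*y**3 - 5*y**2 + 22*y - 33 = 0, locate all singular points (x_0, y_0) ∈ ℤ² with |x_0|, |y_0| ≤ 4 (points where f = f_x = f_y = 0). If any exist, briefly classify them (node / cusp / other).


Singular points: {(-3, -2)}; classification: cusp.

Compute partial derivatives:
  f_x = -9*x**2 + 4*x*y - 46*x + 2*y**2 + 20*y - 49.
  f_y = 2*x**2 + 4*x*y + 20*x - 6*y**2 - 10*y + 22.
Scan x_0 ∈ {−4, ..., 4}. For each x_0, f_y(x_0, y) is a polynomial in y; find its integer roots y ∈ {−4, ..., 4}, then test f_x and f at those candidates.
  x = -4: f_y(-4, y) = -6*y**2 - 26*y - 26; no integer root y with |y| ≤ 4.
  x = -3: f_y(-3, y) = -6*y**2 - 22*y - 20; vanishes at y ∈ {-2}. (-3, -2): f_x = 0, f = 0 — SINGULAR.
  x = -2: f_y(-2, y) = -6*y**2 - 18*y - 10; no integer root y with |y| ≤ 4.
  x = -1: f_y(-1, y) = -6*y**2 - 14*y + 4; no integer root y with |y| ≤ 4.
  x = 0: f_y(0, y) = -6*y**2 - 10*y + 22; no integer root y with |y| ≤ 4.
  x = 1: f_y(1, y) = -6*y**2 - 6*y + 44; no integer root y with |y| ≤ 4.
  x = 2: f_y(2, y) = -6*y**2 - 2*y + 70; no integer root y with |y| ≤ 4.
  x = 3: f_y(3, y) = -6*y**2 + 2*y + 100; no integer root y with |y| ≤ 4.
  x = 4: f_y(4, y) = -6*y**2 + 6*y + 134; no integer root y with |y| ≤ 4.
Only singular point on the grid: (-3, -2).
Classify: substitute x = -3 + u, y = -2 + v and expand: f = -3*u**3 + 2*u**2*v + 2*u*v**2 - 2*v**3 + v**2.
No constant or linear terms (consistent with a singular point). Quadratic part: v**2. Cubic part: -3*u**3 + 2*u**2*v + 2*u*v**2 - 2*v**3.
The quadratic part v**2 is a perfect square, so there is a single (double) tangent line v = 0, i.e. y = -2. Restricting the cubic part to that line (v = 0) leaves -3*u**3 ≠ 0, so f is not divisible by v and the branch is v² ≈ 3*u**3 to lowest order — this is a cusp.
Classification: cusp.


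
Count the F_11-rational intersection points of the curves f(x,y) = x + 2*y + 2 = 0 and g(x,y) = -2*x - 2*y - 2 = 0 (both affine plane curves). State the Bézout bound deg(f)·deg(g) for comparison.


Common zeros: {(0, 10)}; count = 1; Bézout bound = 1.

deg(f) = 1, deg(g) = 1, so Bézout bound = 1.
Scan x ∈ F_11. For each x, list the y ∈ F_11 with f(x, y) ≡ 0 and those with g(x, y) ≡ 0 (mod 11); the common zeros in that column are the intersection.
  x = 0: f ≡ 0 at y ∈ {10}; g ≡ 0 at y ∈ {10}; common: {10}.
  x = 1: f ≡ 0 at y ∈ {4}; g ≡ 0 at y ∈ {9}; common: ∅.
  x = 2: f ≡ 0 at y ∈ {9}; g ≡ 0 at y ∈ {8}; common: ∅.
  x = 3: f ≡ 0 at y ∈ {3}; g ≡ 0 at y ∈ {7}; common: ∅.
  x = 4: f ≡ 0 at y ∈ {8}; g ≡ 0 at y ∈ {6}; common: ∅.
  x = 5: f ≡ 0 at y ∈ {2}; g ≡ 0 at y ∈ {5}; common: ∅.
  x = 6: f ≡ 0 at y ∈ {7}; g ≡ 0 at y ∈ {4}; common: ∅.
  x = 7: f ≡ 0 at y ∈ {1}; g ≡ 0 at y ∈ {3}; common: ∅.
  x = 8: f ≡ 0 at y ∈ {6}; g ≡ 0 at y ∈ {2}; common: ∅.
  x = 9: f ≡ 0 at y ∈ {0}; g ≡ 0 at y ∈ {1}; common: ∅.
  x = 10: f ≡ 0 at y ∈ {5}; g ≡ 0 at y ∈ {0}; common: ∅.
Collecting: common zeros = {(0, 10)}, so the count is 1.
Comparison with the Bézout bound: 1 ≤ 1 = deg(f)·deg(g), as expected for curves with no common component (the bound is attained).


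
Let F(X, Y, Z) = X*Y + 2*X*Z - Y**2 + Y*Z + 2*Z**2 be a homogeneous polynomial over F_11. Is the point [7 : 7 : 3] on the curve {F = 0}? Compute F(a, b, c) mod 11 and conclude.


F(7,7,3) ≡ 4 (mod 11); P is NOT on the curve.

Evaluate F(7, 7, 3) term-by-term (mod 11).
  X*Y ↦ 1·7·7·1 = 49
  2*X*Z ↦ 2·7·1·3 = 42
  -Y**2 ↦ -1·1·49·1 = -49
  Y*Z ↦ 1·1·7·3 = 21
  2*Z**2 ↦ 2·1·1·9 = 18
Sum: F(7, 7, 3) = (49) + (42) + (-49) + (21) + (18) = 81.
Reducing mod 11: 81 ≡ 4 (mod 11).
Since F(a, b, c) ≡ 4 ≠ 0 (mod 11), P does NOT lie on the curve.


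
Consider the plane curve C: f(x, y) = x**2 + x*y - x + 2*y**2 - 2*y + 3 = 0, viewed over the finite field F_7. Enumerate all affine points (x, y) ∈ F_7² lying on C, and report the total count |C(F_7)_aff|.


Affine F_7-points: {(0, 2), (0, 6), (2, 1), (2, 6), (5, 1), (6, 2), (6, 3)}; count = 7.

For each of the 49 pairs (x, y) ∈ F_7², evaluate f(x, y) mod 7. Record the zeros.
  x = 0: [0↦3, 1↦3, 2↦0, 3↦1, 4↦6, 5↦1, 6↦0]  zeros at y ∈ {2, 6}
  x = 1: [0↦3, 1↦4, 2↦2, 3↦4, 4↦3, 5↦6, 6↦6]  zeros at y ∈ ∅
  x = 2: [0↦5, 1↦0, 2↦6, 3↦2, 4↦2, 5↦6, 6↦0]  zeros at y ∈ {1, 6}
  x = 3: [0↦2, 1↦5, 2↦5, 3↦2, 4↦3, 5↦1, 6↦3]  zeros at y ∈ ∅
  x = 4: [0↦1, 1↦5, 2↦6, 3↦4, 4↦6, 5↦5, 6↦1]  zeros at y ∈ ∅
  x = 5: [0↦2, 1↦0, 2↦2, 3↦1, 4↦4, 5↦4, 6↦1]  zeros at y ∈ {1}
  x = 6: [0↦5, 1↦4, 2↦0, 3↦0, 4↦4, 5↦5, 6↦3]  zeros at y ∈ {2, 3}
Collecting zeros: affine points = {(0, 2), (0, 6), (2, 1), (2, 6), (5, 1), (6, 2), (6, 3)}.
Total count |C(F_7)_aff| = 7.


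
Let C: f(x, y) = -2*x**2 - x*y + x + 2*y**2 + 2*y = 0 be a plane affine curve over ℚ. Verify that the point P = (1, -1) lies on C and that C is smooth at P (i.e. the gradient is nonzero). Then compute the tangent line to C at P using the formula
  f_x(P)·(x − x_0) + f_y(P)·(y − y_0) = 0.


Tangent line at P: -2*x - 3*y - 1 = 0.

Step 1: f(1, -1) = 0, so P lies on C.
Step 2: partial derivatives
  f_x(x, y) = -4*x - y + 1, f_y(x, y) = -x + 4*y + 2.
  f_x(P) = -2, f_y(P) = -3 (gradient nonzero, so P is smooth).
Step 3: tangent line at P: -2·(x − 1) + -3·(y − -1) = 0.
Expanding: -2*x - 3*y - 1 = 0.


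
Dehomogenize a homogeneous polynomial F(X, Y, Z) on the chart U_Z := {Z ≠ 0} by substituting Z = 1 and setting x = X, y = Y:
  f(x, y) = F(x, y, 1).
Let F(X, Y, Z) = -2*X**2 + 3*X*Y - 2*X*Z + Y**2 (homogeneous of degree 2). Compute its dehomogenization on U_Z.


f(x, y) = -2*x**2 + 3*x*y - 2*x + y**2

On U_Z we set Z = 1. Each monomial c·X^i·Y^j·Z^k in F becomes c·x^i·y^j·1^k = c·x^i·y^j.
Substituting Z = 1: F(X, Y, 1) = -2*x**2 + 3*x*y - 2*x + y**2.
Note: deg(f) ≤ deg(F) = 2; strict inequality happens when F is divisible by Z (lost terms).


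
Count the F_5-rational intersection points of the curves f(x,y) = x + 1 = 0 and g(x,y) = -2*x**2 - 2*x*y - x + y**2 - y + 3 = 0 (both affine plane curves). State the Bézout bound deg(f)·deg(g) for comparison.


Common zeros: ∅; count = 0; Bézout bound = 2.

deg(f) = 1, deg(g) = 2, so Bézout bound = 2.
Scan x ∈ F_5. For each x, list the y ∈ F_5 with f(x, y) ≡ 0 and those with g(x, y) ≡ 0 (mod 5); the common zeros in that column are the intersection.
  x = 0: f ≡ 0 at y ∈ ∅; g ≡ 0 at y ∈ {2, 4}; common: ∅.
  x = 1: f ≡ 0 at y ∈ ∅; g ≡ 0 at y ∈ {0, 3}; common: ∅.
  x = 2: f ≡ 0 at y ∈ ∅; g ≡ 0 at y ∈ ∅; common: ∅.
  x = 3: f ≡ 0 at y ∈ ∅; g ≡ 0 at y ∈ {3, 4}; common: ∅.
  x = 4: f ≡ 0 at y ∈ {0, 1, 2, 3, 4}; g ≡ 0 at y ∈ ∅; common: ∅.
Collecting: common zeros = ∅, so the count is 0.
Comparison with the Bézout bound: 0 ≤ 2 = deg(f)·deg(g), as expected for curves with no common component (the affine F_5-count falls short of the bound because intersections may lie at infinity, over extension fields, or carry multiplicity).


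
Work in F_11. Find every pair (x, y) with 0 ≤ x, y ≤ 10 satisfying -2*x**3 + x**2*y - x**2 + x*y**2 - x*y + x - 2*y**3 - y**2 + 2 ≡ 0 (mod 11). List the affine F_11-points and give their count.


Affine F_11-points: {(1, 0), (2, 3), (2, 5), (2, 9), (4, 5), (6, 2), (6, 8), (6, 9), (7, 0), (7, 5), (7, 9), (8, 0), (10, 1), (10, 10)}; count = 14.

For each of the 121 pairs (x, y) ∈ F_11², evaluate f(x, y) mod 11. Record the zeros.
  x = 0: [0↦2, 1↦10, 2↦4, 3↦5, 4↦1, 5↦2, 6↦7, 7↦4, 8↦3, 9↦3, 10↦3]  zeros at y ∈ ∅
  x = 1: [0↦0, 1↦9, 2↦6, 3↦1, 4↦4, 5↦3, 6↦8, 7↦7, 8↦10, 9↦5, 10↦2]  zeros at y ∈ {0}
  x = 2: [0↦6, 1↦7, 2↦9, 3↦0, 4↦1, 5↦0, 6↦7, 7↦10, 8↦8, 9↦0, 10↦7]  zeros at y ∈ {3, 5, 9}
  x = 3: [0↦8, 1↦3, 2↦1, 3↦1, 4↦2, 5↦3, 6↦3, 7↦1, 8↦7, 9↦9, 10↦6]  zeros at y ∈ ∅
  x = 4: [0↦5, 1↦7, 2↦3, 3↦3, 4↦6, 5↦0, 6↦6, 7↦1, 8↦6, 9↦9, 10↦9]  zeros at y ∈ {5}
  x = 5: [0↦7, 1↦7, 2↦3, 3↦5, 4↦1, 5↦1, 6↦4, 7↦9, 8↦4, 9↦10, 10↦4]  zeros at y ∈ ∅
  x = 6: [0↦2, 1↦2, 2↦0, 3↦6, 4↦8, 5↦5, 6↦7, 7↦2, 8↦0, 9↦0, 10↦1]  zeros at y ∈ {2, 8, 9}
  x = 7: [0↦0, 1↦2, 2↦4, 3↦5, 4↦4, 5↦0, 6↦3, 7↦1, 8↦4, 9↦0, 10↦10]  zeros at y ∈ {0, 5, 9}
  x = 8: [0↦0, 1↦6, 2↦3, 3↦1, 4↦10, 5↦7, 6↦2, 7↦5, 8↦4, 9↦9, 10↦8]  zeros at y ∈ {0}
  x = 9: [0↦1, 1↦2, 2↦7, 3↦4, 4↦3, 5↦3, 6↦3, 7↦2, 8↦10, 9↦4, 10↦5]  zeros at y ∈ ∅
  x = 10: [0↦2, 1↦0, 2↦4, 3↦2, 4↦4, 5↦9, 6↦5, 7↦2, 8↦10, 9↦6, 10↦0]  zeros at y ∈ {1, 10}
Collecting zeros: affine points = {(1, 0), (2, 3), (2, 5), (2, 9), (4, 5), (6, 2), (6, 8), (6, 9), (7, 0), (7, 5), (7, 9), (8, 0), (10, 1), (10, 10)}.
Total count |C(F_11)_aff| = 14.


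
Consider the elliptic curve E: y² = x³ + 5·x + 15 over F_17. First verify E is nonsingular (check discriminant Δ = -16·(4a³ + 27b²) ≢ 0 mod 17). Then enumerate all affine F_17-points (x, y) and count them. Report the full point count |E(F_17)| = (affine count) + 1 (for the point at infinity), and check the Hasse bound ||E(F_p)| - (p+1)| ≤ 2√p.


Affine points = {(0, 7), (0, 10), (1, 2), (1, 15), (2, 4), (2, 13), (7, 6), (7, 11), (12, 1), (12, 16), (13, 4), (13, 13), (16, 3), (16, 14)}; affine count = 14; |E(F_17)| = 15.

Discriminant check: Δ ∝ 4a³ + 27b² = 4·5³ + 27·15² = 4·125 + 27·225 ≡ 13 (mod 17). Nonzero ⇒ E is nonsingular.
For each x ∈ F_17, compute rhs = x³ + 5·x + 15 mod 17, then count y ∈ F_17 with y² ≡ rhs.
  x = 0: rhs = 15, matching y values: 7, 10 (2 points).
  x = 1: rhs = 4, matching y values: 2, 15 (2 points).
  x = 2: rhs = 16, matching y values: 4, 13 (2 points).
  x = 3: rhs = 6, matching y values: none (0 points).
  x = 4: rhs = 14, matching y values: none (0 points).
  x = 5: rhs = 12, matching y values: none (0 points).
  x = 6: rhs = 6, matching y values: none (0 points).
  x = 7: rhs = 2, matching y values: 6, 11 (2 points).
  x = 8: rhs = 6, matching y values: none (0 points).
  x = 9: rhs = 7, matching y values: none (0 points).
  x = 10: rhs = 11, matching y values: none (0 points).
  x = 11: rhs = 7, matching y values: none (0 points).
  x = 12: rhs = 1, matching y values: 1, 16 (2 points).
  x = 13: rhs = 16, matching y values: 4, 13 (2 points).
  x = 14: rhs = 7, matching y values: none (0 points).
  x = 15: rhs = 14, matching y values: none (0 points).
  x = 16: rhs = 9, matching y values: 3, 14 (2 points).
Total affine count: 14.
Full point count |E(F_17)| = 14 + 1 = 15.
Hasse bound: |15 − (17+1)| = |-3| = 3 ≤ 2√17 ≈ 8.2462 ✓.


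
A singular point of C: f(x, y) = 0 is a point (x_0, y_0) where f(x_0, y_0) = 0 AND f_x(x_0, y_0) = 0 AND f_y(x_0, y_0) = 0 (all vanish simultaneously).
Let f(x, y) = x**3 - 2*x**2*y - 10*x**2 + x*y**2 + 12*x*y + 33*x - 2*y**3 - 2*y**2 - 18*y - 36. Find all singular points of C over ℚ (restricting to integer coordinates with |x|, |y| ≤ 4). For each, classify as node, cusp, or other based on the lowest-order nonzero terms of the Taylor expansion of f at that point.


Singular points: {(3, 0)}; classification: node.

Compute partial derivatives:
  f_x = 3*x**2 - 4*x*y - 20*x + y**2 + 12*y + 33.
  f_y = -2*x**2 + 2*x*y + 12*x - 6*y**2 - 4*y - 18.
Scan x_0 ∈ {−4, ..., 4}. For each x_0, f_y(x_0, y) is a polynomial in y; find its integer roots y ∈ {−4, ..., 4}, then test f_x and f at those candidates.
  x = -4: f_y(-4, y) = -6*y**2 - 12*y - 98; no integer root y with |y| ≤ 4.
  x = -3: f_y(-3, y) = -6*y**2 - 10*y - 72; no integer root y with |y| ≤ 4.
  x = -2: f_y(-2, y) = -6*y**2 - 8*y - 50; no integer root y with |y| ≤ 4.
  x = -1: f_y(-1, y) = -6*y**2 - 6*y - 32; no integer root y with |y| ≤ 4.
  x = 0: f_y(0, y) = -6*y**2 - 4*y - 18; no integer root y with |y| ≤ 4.
  x = 1: f_y(1, y) = -6*y**2 - 2*y - 8; no integer root y with |y| ≤ 4.
  x = 2: f_y(2, y) = -6*y**2 - 2; no integer root y with |y| ≤ 4.
  x = 3: f_y(3, y) = -6*y**2 + 2*y; vanishes at y ∈ {0}. (3, 0): f_x = 0, f = 0 — SINGULAR.
  x = 4: f_y(4, y) = -6*y**2 + 4*y - 2; no integer root y with |y| ≤ 4.
Only singular point on the grid: (3, 0).
Classify: substitute x = 3 + u, y = 0 + v and expand: f = u**3 - 2*u**2*v - u**2 + u*v**2 - 2*v**3 + v**2.
No constant or linear terms (consistent with a singular point). Quadratic part: -u**2 + v**2. Cubic part: u**3 - 2*u**2*v + u*v**2 - 2*v**3.
The quadratic part v**2 - u**2 = (v − u)(v + u) splits into two distinct linear factors, so there are two distinct tangent lines y − 0 = ±(x − 3) — this is a node (ordinary double point).
Classification: node.


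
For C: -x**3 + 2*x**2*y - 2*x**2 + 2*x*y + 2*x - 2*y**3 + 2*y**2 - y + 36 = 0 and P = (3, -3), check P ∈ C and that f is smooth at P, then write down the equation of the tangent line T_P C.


Tangent line at P: -79*x - 43*y + 108 = 0.

Step 1: f(3, -3) = 0, so P lies on C.
Step 2: partial derivatives
  f_x(x, y) = -3*x**2 + 4*x*y - 4*x + 2*y + 2, f_y(x, y) = 2*x**2 + 2*x - 6*y**2 + 4*y - 1.
  f_x(P) = -79, f_y(P) = -43 (gradient nonzero, so P is smooth).
Step 3: tangent line at P: -79·(x − 3) + -43·(y − -3) = 0.
Expanding: -79*x - 43*y + 108 = 0.


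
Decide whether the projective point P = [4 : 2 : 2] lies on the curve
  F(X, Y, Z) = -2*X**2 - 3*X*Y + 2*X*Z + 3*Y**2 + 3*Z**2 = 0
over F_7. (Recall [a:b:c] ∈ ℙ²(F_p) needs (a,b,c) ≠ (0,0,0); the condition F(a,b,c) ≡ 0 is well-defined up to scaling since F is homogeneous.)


F(4,2,2) ≡ 5 (mod 7); P is NOT on the curve.

Evaluate F(4, 2, 2) term-by-term (mod 7).
  -2*X**2 ↦ -2·16·1·1 = -32
  -3*X*Y ↦ -3·4·2·1 = -24
  2*X*Z ↦ 2·4·1·2 = 16
  3*Y**2 ↦ 3·1·4·1 = 12
  3*Z**2 ↦ 3·1·1·4 = 12
Sum: F(4, 2, 2) = (-32) + (-24) + (16) + (12) + (12) = -16.
Reducing mod 7: -16 ≡ 5 (mod 7).
Since F(a, b, c) ≡ 5 ≠ 0 (mod 7), P does NOT lie on the curve.


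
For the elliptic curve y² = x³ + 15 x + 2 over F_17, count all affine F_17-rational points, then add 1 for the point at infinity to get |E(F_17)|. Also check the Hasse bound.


Affine points = {(0, 6), (0, 11), (1, 1), (1, 16), (5, 7), (5, 10), (6, 6), (6, 11), (7, 5), (7, 12), (9, 4), (9, 13), (10, 8), (10, 9), (11, 6), (11, 11), (14, 7), (14, 10), (15, 7), (15, 10)}; affine count = 20; |E(F_17)| = 21.

Discriminant check: Δ ∝ 4a³ + 27b² = 4·15³ + 27·2² = 4·3375 + 27·4 ≡ 8 (mod 17). Nonzero ⇒ E is nonsingular.
For each x ∈ F_17, compute rhs = x³ + 15·x + 2 mod 17, then count y ∈ F_17 with y² ≡ rhs.
  x = 0: rhs = 2, matching y values: 6, 11 (2 points).
  x = 1: rhs = 1, matching y values: 1, 16 (2 points).
  x = 2: rhs = 6, matching y values: none (0 points).
  x = 3: rhs = 6, matching y values: none (0 points).
  x = 4: rhs = 7, matching y values: none (0 points).
  x = 5: rhs = 15, matching y values: 7, 10 (2 points).
  x = 6: rhs = 2, matching y values: 6, 11 (2 points).
  x = 7: rhs = 8, matching y values: 5, 12 (2 points).
  x = 8: rhs = 5, matching y values: none (0 points).
  x = 9: rhs = 16, matching y values: 4, 13 (2 points).
  x = 10: rhs = 13, matching y values: 8, 9 (2 points).
  x = 11: rhs = 2, matching y values: 6, 11 (2 points).
  x = 12: rhs = 6, matching y values: none (0 points).
  x = 13: rhs = 14, matching y values: none (0 points).
  x = 14: rhs = 15, matching y values: 7, 10 (2 points).
  x = 15: rhs = 15, matching y values: 7, 10 (2 points).
  x = 16: rhs = 3, matching y values: none (0 points).
Total affine count: 20.
Full point count |E(F_17)| = 20 + 1 = 21.
Hasse bound: |21 − (17+1)| = |3| = 3 ≤ 2√17 ≈ 8.2462 ✓.


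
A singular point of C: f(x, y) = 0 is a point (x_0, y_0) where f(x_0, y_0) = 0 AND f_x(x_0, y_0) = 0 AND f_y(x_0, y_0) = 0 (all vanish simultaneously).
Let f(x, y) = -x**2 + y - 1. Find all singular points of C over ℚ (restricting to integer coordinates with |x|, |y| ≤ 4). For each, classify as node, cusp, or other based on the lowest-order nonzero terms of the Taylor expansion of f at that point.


No singular points in the scanned grid; C is smooth there.

Compute partial derivatives:
  f_x = -2*x.
  f_y = 1.
f_y = 1 is a nonzero constant, so f_y never vanishes: no point (x, y) can satisfy f = f_x = f_y = 0. In particular no (x, y) ∈ {−4, ..., 4}² is singular; the curve is smooth.


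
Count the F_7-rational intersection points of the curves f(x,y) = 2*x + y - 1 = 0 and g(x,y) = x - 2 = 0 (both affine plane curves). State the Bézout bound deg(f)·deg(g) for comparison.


Common zeros: {(2, 4)}; count = 1; Bézout bound = 1.

deg(f) = 1, deg(g) = 1, so Bézout bound = 1.
Scan x ∈ F_7. For each x, list the y ∈ F_7 with f(x, y) ≡ 0 and those with g(x, y) ≡ 0 (mod 7); the common zeros in that column are the intersection.
  x = 0: f ≡ 0 at y ∈ {1}; g ≡ 0 at y ∈ ∅; common: ∅.
  x = 1: f ≡ 0 at y ∈ {6}; g ≡ 0 at y ∈ ∅; common: ∅.
  x = 2: f ≡ 0 at y ∈ {4}; g ≡ 0 at y ∈ {0, 1, 2, 3, 4, 5, 6}; common: {4}.
  x = 3: f ≡ 0 at y ∈ {2}; g ≡ 0 at y ∈ ∅; common: ∅.
  x = 4: f ≡ 0 at y ∈ {0}; g ≡ 0 at y ∈ ∅; common: ∅.
  x = 5: f ≡ 0 at y ∈ {5}; g ≡ 0 at y ∈ ∅; common: ∅.
  x = 6: f ≡ 0 at y ∈ {3}; g ≡ 0 at y ∈ ∅; common: ∅.
Collecting: common zeros = {(2, 4)}, so the count is 1.
Comparison with the Bézout bound: 1 ≤ 1 = deg(f)·deg(g), as expected for curves with no common component (the bound is attained).


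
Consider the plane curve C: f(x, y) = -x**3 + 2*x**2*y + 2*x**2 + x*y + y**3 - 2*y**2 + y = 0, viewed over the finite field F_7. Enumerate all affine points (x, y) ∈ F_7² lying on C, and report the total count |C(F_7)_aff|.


Affine F_7-points: {(0, 0), (0, 1), (1, 4), (2, 0), (2, 3), (2, 6), (3, 2), (4, 2), (5, 5), (6, 2)}; count = 10.

For each of the 49 pairs (x, y) ∈ F_7², evaluate f(x, y) mod 7. Record the zeros.
  x = 0: [0↦0, 1↦0, 2↦2, 3↦5, 4↦1, 5↦3, 6↦3]  zeros at y ∈ {0, 1}
  x = 1: [0↦1, 1↦4, 2↦2, 3↦1, 4↦0, 5↦5, 6↦1]  zeros at y ∈ {4}
  x = 2: [0↦0, 1↦3, 2↦1, 3↦0, 4↦6, 5↦4, 6↦0]  zeros at y ∈ {0, 3, 6}
  x = 3: [0↦5, 1↦5, 2↦0, 3↦3, 4↦6, 5↦1, 6↦1]  zeros at y ∈ {2}
  x = 4: [0↦3, 1↦4, 2↦0, 3↦4, 4↦1, 5↦4, 6↦5]  zeros at y ∈ {2}
  x = 5: [0↦2, 1↦1, 2↦2, 3↦4, 4↦6, 5↦0, 6↦6]  zeros at y ∈ {5}
  x = 6: [0↦3, 1↦4, 2↦0, 3↦4, 4↦1, 5↦4, 6↦5]  zeros at y ∈ {2}
Collecting zeros: affine points = {(0, 0), (0, 1), (1, 4), (2, 0), (2, 3), (2, 6), (3, 2), (4, 2), (5, 5), (6, 2)}.
Total count |C(F_7)_aff| = 10.


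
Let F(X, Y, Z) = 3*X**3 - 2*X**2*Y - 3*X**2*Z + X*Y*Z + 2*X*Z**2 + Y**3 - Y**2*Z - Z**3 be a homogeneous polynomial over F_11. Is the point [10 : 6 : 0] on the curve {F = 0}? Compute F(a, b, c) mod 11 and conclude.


F(10,6,0) ≡ 3 (mod 11); P is NOT on the curve.

Evaluate F(10, 6, 0) term-by-term (mod 11).
  3*X**3 ↦ 3·1000·1·1 = 3000
  -2*X**2*Y ↦ -2·100·6·1 = -1200
  -3*X**2*Z ↦ -3·100·1·0 = 0
  X*Y*Z ↦ 1·10·6·0 = 0
  2*X*Z**2 ↦ 2·10·1·0 = 0
  Y**3 ↦ 1·1·216·1 = 216
  -Y**2*Z ↦ -1·1·36·0 = 0
  -Z**3 ↦ -1·1·1·0 = 0
Sum: F(10, 6, 0) = (3000) + (-1200) + (0) + (0) + (0) + (216) + (0) + (0) = 2016.
Reducing mod 11: 2016 ≡ 3 (mod 11).
Since F(a, b, c) ≡ 3 ≠ 0 (mod 11), P does NOT lie on the curve.


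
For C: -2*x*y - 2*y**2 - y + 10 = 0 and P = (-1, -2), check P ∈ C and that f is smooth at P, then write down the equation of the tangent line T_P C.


Tangent line at P: 4*x + 9*y + 22 = 0.

Step 1: f(-1, -2) = 0, so P lies on C.
Step 2: partial derivatives
  f_x(x, y) = -2*y, f_y(x, y) = -2*x - 4*y - 1.
  f_x(P) = 4, f_y(P) = 9 (gradient nonzero, so P is smooth).
Step 3: tangent line at P: 4·(x − -1) + 9·(y − -2) = 0.
Expanding: 4*x + 9*y + 22 = 0.


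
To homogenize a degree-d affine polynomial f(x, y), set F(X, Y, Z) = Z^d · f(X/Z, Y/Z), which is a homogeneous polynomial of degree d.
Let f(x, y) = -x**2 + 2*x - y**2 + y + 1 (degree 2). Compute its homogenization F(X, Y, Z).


F(X, Y, Z) = -X**2 + 2*X*Z - Y**2 + Y*Z + Z**2

deg(f) = 2.
Substitute x = X/Z, y = Y/Z into f, then multiply by Z^2.
  monomial -1·x^2·y^0 ↦ -1·X^2·Y^0·Z^0.
  monomial 2·x^1·y^0 ↦ 2·X^1·Y^0·Z^1.
  monomial -1·x^0·y^2 ↦ -1·X^0·Y^2·Z^0.
  monomial 1·x^0·y^1 ↦ 1·X^0·Y^1·Z^1.
  monomial 1·x^0·y^0 ↦ 1·X^0·Y^0·Z^2.
Collecting: F(X, Y, Z) = -X**2 + 2*X*Z - Y**2 + Y*Z + Z**2.


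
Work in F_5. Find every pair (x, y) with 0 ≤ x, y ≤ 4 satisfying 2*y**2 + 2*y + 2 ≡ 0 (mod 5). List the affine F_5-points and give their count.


Affine F_5-points: ∅; count = 0.

For each of the 25 pairs (x, y) ∈ F_5², evaluate f(x, y) mod 5. Record the zeros.
  x = 0: [0↦2, 1↦1, 2↦4, 3↦1, 4↦2]  zeros at y ∈ ∅
  x = 1: [0↦2, 1↦1, 2↦4, 3↦1, 4↦2]  zeros at y ∈ ∅
  x = 2: [0↦2, 1↦1, 2↦4, 3↦1, 4↦2]  zeros at y ∈ ∅
  x = 3: [0↦2, 1↦1, 2↦4, 3↦1, 4↦2]  zeros at y ∈ ∅
  x = 4: [0↦2, 1↦1, 2↦4, 3↦1, 4↦2]  zeros at y ∈ ∅
Collecting zeros: affine points = ∅.
Total count |C(F_5)_aff| = 0.


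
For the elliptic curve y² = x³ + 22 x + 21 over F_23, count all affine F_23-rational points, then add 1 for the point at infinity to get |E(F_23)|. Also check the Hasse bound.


Affine points = {(2, 2), (2, 21), (4, 9), (4, 14), (5, 7), (5, 16), (6, 1), (6, 22), (7, 9), (7, 14), (12, 9), (12, 14), (15, 0), (17, 8), (17, 15), (18, 4), (18, 19)}; affine count = 17; |E(F_23)| = 18.

Discriminant check: Δ ∝ 4a³ + 27b² = 4·22³ + 27·21² = 4·10648 + 27·441 ≡ 12 (mod 23). Nonzero ⇒ E is nonsingular.
For each x ∈ F_23, compute rhs = x³ + 22·x + 21 mod 23, then count y ∈ F_23 with y² ≡ rhs.
  x = 0: rhs = 21, matching y values: none (0 points).
  x = 1: rhs = 21, matching y values: none (0 points).
  x = 2: rhs = 4, matching y values: 2, 21 (2 points).
  x = 3: rhs = 22, matching y values: none (0 points).
  x = 4: rhs = 12, matching y values: 9, 14 (2 points).
  x = 5: rhs = 3, matching y values: 7, 16 (2 points).
  x = 6: rhs = 1, matching y values: 1, 22 (2 points).
  x = 7: rhs = 12, matching y values: 9, 14 (2 points).
  x = 8: rhs = 19, matching y values: none (0 points).
  x = 9: rhs = 5, matching y values: none (0 points).
  x = 10: rhs = 22, matching y values: none (0 points).
  x = 11: rhs = 7, matching y values: none (0 points).
  x = 12: rhs = 12, matching y values: 9, 14 (2 points).
  x = 13: rhs = 20, matching y values: none (0 points).
  x = 14: rhs = 14, matching y values: none (0 points).
  x = 15: rhs = 0, matching y values: 0 (1 points).
  x = 16: rhs = 7, matching y values: none (0 points).
  x = 17: rhs = 18, matching y values: 8, 15 (2 points).
  x = 18: rhs = 16, matching y values: 4, 19 (2 points).
  x = 19: rhs = 7, matching y values: none (0 points).
  x = 20: rhs = 20, matching y values: none (0 points).
  x = 21: rhs = 15, matching y values: none (0 points).
  x = 22: rhs = 21, matching y values: none (0 points).
Total affine count: 17.
Full point count |E(F_23)| = 17 + 1 = 18.
Hasse bound: |18 − (23+1)| = |-6| = 6 ≤ 2√23 ≈ 9.5917 ✓.


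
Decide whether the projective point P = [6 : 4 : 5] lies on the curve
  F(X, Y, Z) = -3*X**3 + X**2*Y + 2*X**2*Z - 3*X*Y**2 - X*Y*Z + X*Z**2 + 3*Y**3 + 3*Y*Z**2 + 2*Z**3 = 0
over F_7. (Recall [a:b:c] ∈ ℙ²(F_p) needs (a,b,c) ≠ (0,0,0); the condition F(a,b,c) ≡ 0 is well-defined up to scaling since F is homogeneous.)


F(6,4,5) ≡ 4 (mod 7); P is NOT on the curve.

Evaluate F(6, 4, 5) term-by-term (mod 7).
  -3*X**3 ↦ -3·216·1·1 = -648
  X**2*Y ↦ 1·36·4·1 = 144
  2*X**2*Z ↦ 2·36·1·5 = 360
  -3*X*Y**2 ↦ -3·6·16·1 = -288
  -X*Y*Z ↦ -1·6·4·5 = -120
  X*Z**2 ↦ 1·6·1·25 = 150
  3*Y**3 ↦ 3·1·64·1 = 192
  3*Y*Z**2 ↦ 3·1·4·25 = 300
  2*Z**3 ↦ 2·1·1·125 = 250
Sum: F(6, 4, 5) = (-648) + (144) + (360) + (-288) + (-120) + (150) + (192) + (300) + (250) = 340.
Reducing mod 7: 340 ≡ 4 (mod 7).
Since F(a, b, c) ≡ 4 ≠ 0 (mod 7), P does NOT lie on the curve.


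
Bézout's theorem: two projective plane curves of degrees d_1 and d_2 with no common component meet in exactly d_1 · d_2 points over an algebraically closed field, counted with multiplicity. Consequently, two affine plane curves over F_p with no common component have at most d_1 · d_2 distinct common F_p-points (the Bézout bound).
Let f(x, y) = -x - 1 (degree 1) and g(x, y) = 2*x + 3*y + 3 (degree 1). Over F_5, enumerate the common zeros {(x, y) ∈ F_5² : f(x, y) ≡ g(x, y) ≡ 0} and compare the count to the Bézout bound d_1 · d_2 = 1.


Common zeros: {(4, 3)}; count = 1; Bézout bound = 1.

deg(f) = 1, deg(g) = 1, so Bézout bound = 1.
Scan x ∈ F_5. For each x, list the y ∈ F_5 with f(x, y) ≡ 0 and those with g(x, y) ≡ 0 (mod 5); the common zeros in that column are the intersection.
  x = 0: f ≡ 0 at y ∈ ∅; g ≡ 0 at y ∈ {4}; common: ∅.
  x = 1: f ≡ 0 at y ∈ ∅; g ≡ 0 at y ∈ {0}; common: ∅.
  x = 2: f ≡ 0 at y ∈ ∅; g ≡ 0 at y ∈ {1}; common: ∅.
  x = 3: f ≡ 0 at y ∈ ∅; g ≡ 0 at y ∈ {2}; common: ∅.
  x = 4: f ≡ 0 at y ∈ {0, 1, 2, 3, 4}; g ≡ 0 at y ∈ {3}; common: {3}.
Collecting: common zeros = {(4, 3)}, so the count is 1.
Comparison with the Bézout bound: 1 ≤ 1 = deg(f)·deg(g), as expected for curves with no common component (the bound is attained).


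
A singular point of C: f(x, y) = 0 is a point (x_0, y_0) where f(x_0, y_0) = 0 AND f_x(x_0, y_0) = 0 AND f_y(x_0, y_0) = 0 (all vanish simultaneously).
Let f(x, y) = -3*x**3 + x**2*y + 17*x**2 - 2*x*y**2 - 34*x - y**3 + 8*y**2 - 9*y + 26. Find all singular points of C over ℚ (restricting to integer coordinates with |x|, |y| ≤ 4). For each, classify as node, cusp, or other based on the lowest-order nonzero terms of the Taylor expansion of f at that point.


Singular points: {(2, 1)}; classification: cusp.

Compute partial derivatives:
  f_x = -9*x**2 + 2*x*y + 34*x - 2*y**2 - 34.
  f_y = x**2 - 4*x*y - 3*y**2 + 16*y - 9.
Scan x_0 ∈ {−4, ..., 4}. For each x_0, f_y(x_0, y) is a polynomial in y; find its integer roots y ∈ {−4, ..., 4}, then test f_x and f at those candidates.
  x = -4: f_y(-4, y) = -3*y**2 + 32*y + 7; no integer root y with |y| ≤ 4.
  x = -3: f_y(-3, y) = -3*y**2 + 28*y; vanishes at y ∈ {0}. (-3, 0): f_x = -217 ≠ 0.
  x = -2: f_y(-2, y) = -3*y**2 + 24*y - 5; no integer root y with |y| ≤ 4.
  x = -1: f_y(-1, y) = -3*y**2 + 20*y - 8; no integer root y with |y| ≤ 4.
  x = 0: f_y(0, y) = -3*y**2 + 16*y - 9; no integer root y with |y| ≤ 4.
  x = 1: f_y(1, y) = -3*y**2 + 12*y - 8; no integer root y with |y| ≤ 4.
  x = 2: f_y(2, y) = -3*y**2 + 8*y - 5; vanishes at y ∈ {1}. (2, 1): f_x = 0, f = 0 — SINGULAR.
  x = 3: f_y(3, y) = -3*y**2 + 4*y; vanishes at y ∈ {0}. (3, 0): f_x = -13 ≠ 0.
  x = 4: f_y(4, y) = 7 - 3*y**2; no integer root y with |y| ≤ 4.
Only singular point on the grid: (2, 1).
Classify: substitute x = 2 + u, y = 1 + v and expand: f = -3*u**3 + u**2*v - 2*u*v**2 - v**3 + v**2.
No constant or linear terms (consistent with a singular point). Quadratic part: v**2. Cubic part: -3*u**3 + u**2*v - 2*u*v**2 - v**3.
The quadratic part v**2 is a perfect square, so there is a single (double) tangent line v = 0, i.e. y = 1. Restricting the cubic part to that line (v = 0) leaves -3*u**3 ≠ 0, so f is not divisible by v and the branch is v² ≈ 3*u**3 to lowest order — this is a cusp.
Classification: cusp.


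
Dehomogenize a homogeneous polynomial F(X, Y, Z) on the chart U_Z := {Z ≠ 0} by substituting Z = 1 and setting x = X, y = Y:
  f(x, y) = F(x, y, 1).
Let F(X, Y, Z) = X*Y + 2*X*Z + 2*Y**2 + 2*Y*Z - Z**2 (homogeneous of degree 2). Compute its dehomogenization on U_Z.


f(x, y) = x*y + 2*x + 2*y**2 + 2*y - 1

On U_Z we set Z = 1. Each monomial c·X^i·Y^j·Z^k in F becomes c·x^i·y^j·1^k = c·x^i·y^j.
Substituting Z = 1: F(X, Y, 1) = x*y + 2*x + 2*y**2 + 2*y - 1.
Note: deg(f) ≤ deg(F) = 2; strict inequality happens when F is divisible by Z (lost terms).


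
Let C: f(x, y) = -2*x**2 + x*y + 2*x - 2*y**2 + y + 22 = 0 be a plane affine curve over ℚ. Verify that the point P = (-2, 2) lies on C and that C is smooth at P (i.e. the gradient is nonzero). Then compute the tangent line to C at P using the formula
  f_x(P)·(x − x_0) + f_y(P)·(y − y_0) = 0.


Tangent line at P: 12*x - 9*y + 42 = 0.

Step 1: f(-2, 2) = 0, so P lies on C.
Step 2: partial derivatives
  f_x(x, y) = -4*x + y + 2, f_y(x, y) = x - 4*y + 1.
  f_x(P) = 12, f_y(P) = -9 (gradient nonzero, so P is smooth).
Step 3: tangent line at P: 12·(x − -2) + -9·(y − 2) = 0.
Expanding: 12*x - 9*y + 42 = 0.


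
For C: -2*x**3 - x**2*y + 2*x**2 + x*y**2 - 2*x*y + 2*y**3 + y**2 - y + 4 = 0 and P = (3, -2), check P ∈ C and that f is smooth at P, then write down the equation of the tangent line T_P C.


Tangent line at P: -22*x - 8*y + 50 = 0.

Step 1: f(3, -2) = 0, so P lies on C.
Step 2: partial derivatives
  f_x(x, y) = -6*x**2 - 2*x*y + 4*x + y**2 - 2*y, f_y(x, y) = -x**2 + 2*x*y - 2*x + 6*y**2 + 2*y - 1.
  f_x(P) = -22, f_y(P) = -8 (gradient nonzero, so P is smooth).
Step 3: tangent line at P: -22·(x − 3) + -8·(y − -2) = 0.
Expanding: -22*x - 8*y + 50 = 0.


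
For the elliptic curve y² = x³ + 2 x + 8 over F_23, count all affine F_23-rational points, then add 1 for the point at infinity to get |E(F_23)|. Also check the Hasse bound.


Affine points = {(0, 10), (0, 13), (3, 8), (3, 15), (6, 11), (6, 12), (10, 4), (10, 19), (11, 2), (11, 21), (12, 9), (12, 14), (13, 0), (15, 3), (15, 20)}; affine count = 15; |E(F_23)| = 16.

Discriminant check: Δ ∝ 4a³ + 27b² = 4·2³ + 27·8² = 4·8 + 27·64 ≡ 12 (mod 23). Nonzero ⇒ E is nonsingular.
For each x ∈ F_23, compute rhs = x³ + 2·x + 8 mod 23, then count y ∈ F_23 with y² ≡ rhs.
  x = 0: rhs = 8, matching y values: 10, 13 (2 points).
  x = 1: rhs = 11, matching y values: none (0 points).
  x = 2: rhs = 20, matching y values: none (0 points).
  x = 3: rhs = 18, matching y values: 8, 15 (2 points).
  x = 4: rhs = 11, matching y values: none (0 points).
  x = 5: rhs = 5, matching y values: none (0 points).
  x = 6: rhs = 6, matching y values: 11, 12 (2 points).
  x = 7: rhs = 20, matching y values: none (0 points).
  x = 8: rhs = 7, matching y values: none (0 points).
  x = 9: rhs = 19, matching y values: none (0 points).
  x = 10: rhs = 16, matching y values: 4, 19 (2 points).
  x = 11: rhs = 4, matching y values: 2, 21 (2 points).
  x = 12: rhs = 12, matching y values: 9, 14 (2 points).
  x = 13: rhs = 0, matching y values: 0 (1 points).
  x = 14: rhs = 20, matching y values: none (0 points).
  x = 15: rhs = 9, matching y values: 3, 20 (2 points).
  x = 16: rhs = 19, matching y values: none (0 points).
  x = 17: rhs = 10, matching y values: none (0 points).
  x = 18: rhs = 11, matching y values: none (0 points).
  x = 19: rhs = 5, matching y values: none (0 points).
  x = 20: rhs = 21, matching y values: none (0 points).
  x = 21: rhs = 19, matching y values: none (0 points).
  x = 22: rhs = 5, matching y values: none (0 points).
Total affine count: 15.
Full point count |E(F_23)| = 15 + 1 = 16.
Hasse bound: |16 − (23+1)| = |-8| = 8 ≤ 2√23 ≈ 9.5917 ✓.


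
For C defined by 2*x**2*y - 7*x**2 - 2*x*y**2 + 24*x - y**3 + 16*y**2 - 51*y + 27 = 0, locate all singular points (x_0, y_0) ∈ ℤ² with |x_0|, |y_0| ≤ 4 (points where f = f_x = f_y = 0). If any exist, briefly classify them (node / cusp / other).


Singular points: {(3, 3)}; classification: node.

Compute partial derivatives:
  f_x = 4*x*y - 14*x - 2*y**2 + 24.
  f_y = 2*x**2 - 4*x*y - 3*y**2 + 32*y - 51.
Scan x_0 ∈ {−4, ..., 4}. For each x_0, f_y(x_0, y) is a polynomial in y; find its integer roots y ∈ {−4, ..., 4}, then test f_x and f at those candidates.
  x = -4: f_y(-4, y) = -3*y**2 + 48*y - 19; no integer root y with |y| ≤ 4.
  x = -3: f_y(-3, y) = -3*y**2 + 44*y - 33; no integer root y with |y| ≤ 4.
  x = -2: f_y(-2, y) = -3*y**2 + 40*y - 43; no integer root y with |y| ≤ 4.
  x = -1: f_y(-1, y) = -3*y**2 + 36*y - 49; no integer root y with |y| ≤ 4.
  x = 0: f_y(0, y) = -3*y**2 + 32*y - 51; no integer root y with |y| ≤ 4.
  x = 1: f_y(1, y) = -3*y**2 + 28*y - 49; no integer root y with |y| ≤ 4.
  x = 2: f_y(2, y) = -3*y**2 + 24*y - 43; no integer root y with |y| ≤ 4.
  x = 3: f_y(3, y) = -3*y**2 + 20*y - 33; vanishes at y ∈ {3}. (3, 3): f_x = 0, f = 0 — SINGULAR.
  x = 4: f_y(4, y) = -3*y**2 + 16*y - 19; no integer root y with |y| ≤ 4.
Only singular point on the grid: (3, 3).
Classify: substitute x = 3 + u, y = 3 + v and expand: f = 2*u**2*v - u**2 - 2*u*v**2 - v**3 + v**2.
No constant or linear terms (consistent with a singular point). Quadratic part: -u**2 + v**2. Cubic part: 2*u**2*v - 2*u*v**2 - v**3.
The quadratic part v**2 - u**2 = (v − u)(v + u) splits into two distinct linear factors, so there are two distinct tangent lines y − 3 = ±(x − 3) — this is a node (ordinary double point).
Classification: node.


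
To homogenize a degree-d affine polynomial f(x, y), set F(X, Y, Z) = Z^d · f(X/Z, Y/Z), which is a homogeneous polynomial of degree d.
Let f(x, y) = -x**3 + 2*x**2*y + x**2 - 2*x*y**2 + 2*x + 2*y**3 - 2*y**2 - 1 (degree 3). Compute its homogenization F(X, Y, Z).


F(X, Y, Z) = -X**3 + 2*X**2*Y + X**2*Z - 2*X*Y**2 + 2*X*Z**2 + 2*Y**3 - 2*Y**2*Z - Z**3

deg(f) = 3.
Substitute x = X/Z, y = Y/Z into f, then multiply by Z^3.
  monomial -1·x^3·y^0 ↦ -1·X^3·Y^0·Z^0.
  monomial 2·x^2·y^1 ↦ 2·X^2·Y^1·Z^0.
  monomial 1·x^2·y^0 ↦ 1·X^2·Y^0·Z^1.
  monomial -2·x^1·y^2 ↦ -2·X^1·Y^2·Z^0.
  monomial 2·x^1·y^0 ↦ 2·X^1·Y^0·Z^2.
  monomial 2·x^0·y^3 ↦ 2·X^0·Y^3·Z^0.
  monomial -2·x^0·y^2 ↦ -2·X^0·Y^2·Z^1.
  monomial -1·x^0·y^0 ↦ -1·X^0·Y^0·Z^3.
Collecting: F(X, Y, Z) = -X**3 + 2*X**2*Y + X**2*Z - 2*X*Y**2 + 2*X*Z**2 + 2*Y**3 - 2*Y**2*Z - Z**3.


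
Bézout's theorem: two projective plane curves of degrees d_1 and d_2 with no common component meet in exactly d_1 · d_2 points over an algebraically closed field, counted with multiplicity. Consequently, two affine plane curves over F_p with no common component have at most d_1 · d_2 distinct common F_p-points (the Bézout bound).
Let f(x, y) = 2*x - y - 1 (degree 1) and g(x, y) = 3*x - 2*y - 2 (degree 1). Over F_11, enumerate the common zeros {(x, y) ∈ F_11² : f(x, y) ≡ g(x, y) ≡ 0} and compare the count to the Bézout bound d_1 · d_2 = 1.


Common zeros: {(0, 10)}; count = 1; Bézout bound = 1.

deg(f) = 1, deg(g) = 1, so Bézout bound = 1.
Scan x ∈ F_11. For each x, list the y ∈ F_11 with f(x, y) ≡ 0 and those with g(x, y) ≡ 0 (mod 11); the common zeros in that column are the intersection.
  x = 0: f ≡ 0 at y ∈ {10}; g ≡ 0 at y ∈ {10}; common: {10}.
  x = 1: f ≡ 0 at y ∈ {1}; g ≡ 0 at y ∈ {6}; common: ∅.
  x = 2: f ≡ 0 at y ∈ {3}; g ≡ 0 at y ∈ {2}; common: ∅.
  x = 3: f ≡ 0 at y ∈ {5}; g ≡ 0 at y ∈ {9}; common: ∅.
  x = 4: f ≡ 0 at y ∈ {7}; g ≡ 0 at y ∈ {5}; common: ∅.
  x = 5: f ≡ 0 at y ∈ {9}; g ≡ 0 at y ∈ {1}; common: ∅.
  x = 6: f ≡ 0 at y ∈ {0}; g ≡ 0 at y ∈ {8}; common: ∅.
  x = 7: f ≡ 0 at y ∈ {2}; g ≡ 0 at y ∈ {4}; common: ∅.
  x = 8: f ≡ 0 at y ∈ {4}; g ≡ 0 at y ∈ {0}; common: ∅.
  x = 9: f ≡ 0 at y ∈ {6}; g ≡ 0 at y ∈ {7}; common: ∅.
  x = 10: f ≡ 0 at y ∈ {8}; g ≡ 0 at y ∈ {3}; common: ∅.
Collecting: common zeros = {(0, 10)}, so the count is 1.
Comparison with the Bézout bound: 1 ≤ 1 = deg(f)·deg(g), as expected for curves with no common component (the bound is attained).


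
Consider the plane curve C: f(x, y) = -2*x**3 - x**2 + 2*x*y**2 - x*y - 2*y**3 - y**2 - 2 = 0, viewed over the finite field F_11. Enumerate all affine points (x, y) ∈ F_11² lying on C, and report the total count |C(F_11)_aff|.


Affine F_11-points: {(0, 2), (0, 7), (1, 4), (1, 6), (1, 7), (2, 0), (2, 3), (2, 4), (3, 10), (4, 7), (5, 1), (6, 10), (7, 0), (7, 2), (7, 10), (9, 2)}; count = 16.

For each of the 121 pairs (x, y) ∈ F_11², evaluate f(x, y) mod 11. Record the zeros.
  x = 0: [0↦9, 1↦6, 2↦0, 3↦1, 4↦8, 5↦9, 6↦3, 7↦0, 8↦10, 9↦10, 10↦10]  zeros at y ∈ {2, 7}
  x = 1: [0↦6, 1↦4, 2↦3, 3↦2, 4↦0, 5↦7, 6↦0, 7↦0, 8↦6, 9↦6, 10↦10]  zeros at y ∈ {4, 6, 7}
  x = 2: [0↦0, 1↦10, 2↦3, 3↦0, 4↦0, 5↦2, 6↦5, 7↦8, 8↦10, 9↦10, 10↦7]  zeros at y ∈ {0, 3, 4}
  x = 3: [0↦1, 1↦1, 2↦10, 3↦5, 4↦7, 5↦4, 6↦6, 7↦1, 8↦10, 9↦10, 10↦0]  zeros at y ∈ {10}
  x = 4: [0↦8, 1↦9, 2↦1, 3↦5, 4↦9, 5↦1, 6↦2, 7↦0, 8↦5, 9↦5, 10↦10]  zeros at y ∈ {7}
  x = 5: [0↦9, 1↦0, 2↦8, 3↦10, 4↦5, 5↦3, 6↦3, 7↦4, 8↦5, 9↦5, 10↦3]  zeros at y ∈ {1}
  x = 6: [0↦3, 1↦6, 2↦8, 3↦8, 4↦5, 5↦9, 6↦8, 7↦1, 8↦9, 9↦9, 10↦0]  zeros at y ∈ {10}
  x = 7: [0↦0, 1↦4, 2↦0, 3↦9, 4↦8, 5↦7, 6↦5, 7↦1, 8↦5, 9↦5, 10↦0]  zeros at y ∈ {0, 2, 10}
  x = 8: [0↦10, 1↦4, 2↦5, 3↦1, 4↦2, 5↦7, 6↦4, 7↦3, 8↦3, 9↦3, 10↦2]  zeros at y ∈ ∅
  x = 9: [0↦10, 1↦5, 2↦0, 3↦5, 4↦8, 5↦8, 6↦4, 7↦6, 8↦2, 9↦2, 10↦5]  zeros at y ∈ {2}
  x = 10: [0↦10, 1↦6, 2↦6, 3↦9, 4↦3, 5↦9, 6↦4, 7↦9, 8↦1, 9↦1, 10↦8]  zeros at y ∈ ∅
Collecting zeros: affine points = {(0, 2), (0, 7), (1, 4), (1, 6), (1, 7), (2, 0), (2, 3), (2, 4), (3, 10), (4, 7), (5, 1), (6, 10), (7, 0), (7, 2), (7, 10), (9, 2)}.
Total count |C(F_11)_aff| = 16.


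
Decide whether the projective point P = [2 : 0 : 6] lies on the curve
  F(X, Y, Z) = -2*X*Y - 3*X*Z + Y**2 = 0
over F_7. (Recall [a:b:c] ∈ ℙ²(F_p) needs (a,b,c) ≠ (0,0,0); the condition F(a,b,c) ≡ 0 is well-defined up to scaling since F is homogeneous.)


F(2,0,6) ≡ 6 (mod 7); P is NOT on the curve.

Evaluate F(2, 0, 6) term-by-term (mod 7).
  -2*X*Y ↦ -2·2·0·1 = 0
  -3*X*Z ↦ -3·2·1·6 = -36
  Y**2 ↦ 1·1·0·1 = 0
Sum: F(2, 0, 6) = (0) + (-36) + (0) = -36.
Reducing mod 7: -36 ≡ 6 (mod 7).
Since F(a, b, c) ≡ 6 ≠ 0 (mod 7), P does NOT lie on the curve.
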